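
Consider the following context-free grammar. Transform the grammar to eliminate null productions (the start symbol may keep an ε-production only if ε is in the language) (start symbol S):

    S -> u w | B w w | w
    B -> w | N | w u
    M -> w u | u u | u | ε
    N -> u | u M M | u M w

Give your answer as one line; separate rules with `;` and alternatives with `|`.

Nullable nonterminals: {M}.
ε ∉ L(G), so no ε-production is kept.
Expand every rule over subsets of its nullable positions: N → u M M gives u M M | u M. N → u M w gives u M w | u w.

S -> u w | B w w | w; B -> w | N | w u; M -> w u | u u | u; N -> u | u M M | u M | u M w | u w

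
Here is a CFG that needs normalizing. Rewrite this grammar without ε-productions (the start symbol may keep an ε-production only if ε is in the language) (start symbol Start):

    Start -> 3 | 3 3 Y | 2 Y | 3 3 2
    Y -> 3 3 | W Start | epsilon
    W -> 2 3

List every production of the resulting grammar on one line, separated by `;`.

The nullable symbols are {Y}.
ε ∉ L(G), so no ε-production is kept.
For each production, add variants omitting each subset of nullable occurrences: Start → 3 3 Y gives 3 3 Y | 3 3. Start → 2 Y gives 2 Y | 2.

Start -> 3 | 3 3 Y | 3 3 | 2 Y | 2 | 3 3 2; Y -> 3 3 | W Start; W -> 2 3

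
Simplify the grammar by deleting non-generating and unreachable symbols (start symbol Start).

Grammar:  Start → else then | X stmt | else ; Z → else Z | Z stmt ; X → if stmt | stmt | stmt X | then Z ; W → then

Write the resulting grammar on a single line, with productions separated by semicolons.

Start → else then | X stmt | else; X → if stmt | stmt | stmt X

Generating nonterminals: {Start, W, X}.
Reachable from Start after that: {Start, X}.
Removed useless symbols: {W, Z} and every production mentioning them.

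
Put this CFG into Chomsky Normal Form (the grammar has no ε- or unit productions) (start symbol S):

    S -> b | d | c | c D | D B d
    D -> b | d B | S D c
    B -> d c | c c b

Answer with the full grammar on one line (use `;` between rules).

Introduce a nonterminal for each terminal appearing in a rule of length ≥ 2: X1 → c, X2 → d, X3 → b.
Binarize each right-hand side of length ≥ 3 by chaining fresh nonterminals (Y1, Y2, …): affected rules were S → D B X2; D → S D X1; B → X1 X1 X3.

S -> b | d | c | X1 D | D Y1; D -> b | X2 B | S Y2; B -> X2 X1 | X1 Y3; X1 -> c; X2 -> d; X3 -> b; Y1 -> B X2; Y2 -> D X1; Y3 -> X1 X3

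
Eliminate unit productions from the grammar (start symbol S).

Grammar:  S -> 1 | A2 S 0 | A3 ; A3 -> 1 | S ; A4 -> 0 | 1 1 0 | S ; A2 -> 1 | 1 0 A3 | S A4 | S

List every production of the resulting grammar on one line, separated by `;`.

S -> 1 | A2 S 0; A3 -> 1 | A2 S 0; A4 -> 0 | 1 1 0 | 1 | A2 S 0; A2 -> 1 | 1 0 A3 | S A4 | A2 S 0

Unit pairs: A2 ⇒* {A3, S}; A3 ⇒* {S}; A4 ⇒* {A3, S}; S ⇒* {A3}.
For every A with A ⇒* B via unit rules, add B's non-unit alternatives to A; then delete every rule of the form X → Y.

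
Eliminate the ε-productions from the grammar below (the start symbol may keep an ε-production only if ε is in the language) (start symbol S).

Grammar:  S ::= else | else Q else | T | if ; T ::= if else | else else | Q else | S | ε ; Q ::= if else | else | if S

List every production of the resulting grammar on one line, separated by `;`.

S ::= else | else Q else | T | if | ε; T ::= if else | else else | Q else | S; Q ::= if else | else | if S | if

The nullable symbols are {S, T}.
ε ∈ L(G) since S is nullable, so keep S → ε.
Expand every rule over subsets of its nullable positions: Q → if S gives if S | if.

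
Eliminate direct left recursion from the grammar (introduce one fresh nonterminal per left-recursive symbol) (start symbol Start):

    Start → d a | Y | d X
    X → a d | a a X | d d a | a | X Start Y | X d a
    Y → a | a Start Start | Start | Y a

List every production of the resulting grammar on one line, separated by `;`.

Directly left-recursive nonterminals: X, Y.
For X: α = {Start Y, d a}, β = {a d, a a X, d d a, a}. Rewrite as X → β X1 and X1 → α X1 | ε.
For Y: α = {a}, β = {a, a Start Start, Start}. Rewrite as Y → β Y1 and Y1 → α Y1 | ε.

Start → d a | Y | d X; X → a d X1 | a a X X1 | d d a X1 | a X1; Y → a Y1 | a Start Start Y1 | Start Y1; X1 → Start Y X1 | d a X1 | ε; Y1 → a Y1 | ε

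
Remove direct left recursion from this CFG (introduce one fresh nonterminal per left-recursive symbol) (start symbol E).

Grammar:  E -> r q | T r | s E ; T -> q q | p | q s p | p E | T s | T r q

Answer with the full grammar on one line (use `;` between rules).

Left recursion appears on T.
For T: α = {s, r q}, β = {q q, p, q s p, p E}. Rewrite as T → β T' and T' → α T' | ε.

E -> r q | T r | s E; T -> q q T' | p T' | q s p T' | p E T'; T' -> s T' | r q T' | ε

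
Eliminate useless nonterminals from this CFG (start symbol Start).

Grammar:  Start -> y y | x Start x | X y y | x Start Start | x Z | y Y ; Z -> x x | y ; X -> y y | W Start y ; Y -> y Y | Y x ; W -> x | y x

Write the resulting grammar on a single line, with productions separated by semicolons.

Start -> y y | x Start x | X y y | x Start Start | x Z; Z -> x x | y; X -> y y | W Start y; W -> x | y x

Generating nonterminals: {Start, W, X, Z}.
Reachable from Start after that: {Start, W, X, Z}.
Removed useless symbols: {Y} and every production mentioning them.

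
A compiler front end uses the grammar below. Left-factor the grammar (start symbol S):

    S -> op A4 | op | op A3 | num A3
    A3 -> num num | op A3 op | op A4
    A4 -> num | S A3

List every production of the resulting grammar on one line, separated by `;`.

S has alternatives sharing prefix 'op': factor to S → op S' with S' → A4 | ε | A3.
A3 has alternatives sharing prefix 'op': factor to A3 → op A3' with A3' → A3 op | A4.

S -> num A3 | op S'; A3 -> num num | op A3'; A4 -> num | S A3; S' -> A4 | ε | A3; A3' -> A3 op | A4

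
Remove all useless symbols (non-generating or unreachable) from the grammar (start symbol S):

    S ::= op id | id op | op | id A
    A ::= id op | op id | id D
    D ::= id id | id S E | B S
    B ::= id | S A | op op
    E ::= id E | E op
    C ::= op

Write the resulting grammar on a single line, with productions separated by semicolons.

Generating nonterminals: {A, B, C, D, S}.
Reachable from S after that: {A, B, D, S}.
Removed useless symbols: {C, E} and every production mentioning them.

S ::= op id | id op | op | id A; A ::= id op | op id | id D; D ::= id id | B S; B ::= id | S A | op op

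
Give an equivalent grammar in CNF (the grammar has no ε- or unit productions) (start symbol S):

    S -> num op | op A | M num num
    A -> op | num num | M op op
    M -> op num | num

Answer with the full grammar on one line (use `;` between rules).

S -> X1 X2 | X2 A | M Y1; A -> op | X1 X1 | M Y2; M -> X2 X1 | num; X1 -> num; X2 -> op; Y1 -> X1 X1; Y2 -> X2 X2

Introduce a nonterminal for each terminal appearing in a rule of length ≥ 2: X1 → num, X2 → op.
Binarize each right-hand side of length ≥ 3 by chaining fresh nonterminals (Y1, Y2, …): affected rules were S → M X1 X1; A → M X2 X2.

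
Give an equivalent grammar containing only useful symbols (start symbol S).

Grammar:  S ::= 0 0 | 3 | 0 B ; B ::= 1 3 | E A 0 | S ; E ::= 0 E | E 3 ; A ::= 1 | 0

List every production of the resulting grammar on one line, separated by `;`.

Generating nonterminals: {A, B, S}.
Reachable from S after that: {B, S}.
Removed useless symbols: {A, E} and every production mentioning them.

S ::= 0 0 | 3 | 0 B; B ::= 1 3 | S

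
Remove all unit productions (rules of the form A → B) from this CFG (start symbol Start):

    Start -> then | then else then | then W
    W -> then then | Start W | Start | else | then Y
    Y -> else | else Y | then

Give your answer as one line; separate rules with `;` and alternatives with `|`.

Unit pairs: W ⇒* {Start}.
Replace each nonterminal's rules with the union of the non-unit rules of every nonterminal it unit-derives.

Start -> then | then else then | then W; W -> then | then else then | then W | then then | Start W | else | then Y; Y -> else | else Y | then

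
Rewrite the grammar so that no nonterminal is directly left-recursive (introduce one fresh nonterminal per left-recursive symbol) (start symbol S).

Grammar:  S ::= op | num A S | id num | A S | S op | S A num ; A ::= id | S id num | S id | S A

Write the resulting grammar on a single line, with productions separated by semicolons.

Directly left-recursive nonterminal: S.
For S: α = {op, A num}, β = {op, num A S, id num, A S}. Rewrite as S → β S' and S' → α S' | ε.

S ::= op S' | num A S S' | id num S' | A S S'; A ::= id | S id num | S id | S A; S' ::= op S' | A num S' | ε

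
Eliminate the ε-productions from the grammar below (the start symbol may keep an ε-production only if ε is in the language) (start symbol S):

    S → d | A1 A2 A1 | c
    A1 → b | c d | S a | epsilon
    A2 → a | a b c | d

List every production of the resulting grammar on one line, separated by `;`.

S → d | A1 A2 A1 | A1 A2 | A2 A1 | A2 | c; A1 → b | c d | S a; A2 → a | a b c | d

The nullable symbols are {A1}.
ε ∉ L(G), so no ε-production is kept.
Expand every rule over subsets of its nullable positions: S → A1 A2 A1 gives A1 A2 A1 | A1 A2 | A2 A1 | A2.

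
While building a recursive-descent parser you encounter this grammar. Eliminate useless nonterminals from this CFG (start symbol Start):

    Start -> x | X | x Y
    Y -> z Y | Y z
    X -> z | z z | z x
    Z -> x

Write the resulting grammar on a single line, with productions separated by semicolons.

Start -> x | X; X -> z | z z | z x

Generating nonterminals: {Start, X, Z}.
Reachable from Start after that: {Start, X}.
Removed useless symbols: {Y, Z} and every production mentioning them.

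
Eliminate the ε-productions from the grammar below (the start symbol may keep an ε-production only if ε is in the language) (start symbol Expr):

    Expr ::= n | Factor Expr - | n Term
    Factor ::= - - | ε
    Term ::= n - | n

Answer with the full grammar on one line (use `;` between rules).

Expr ::= n | Factor Expr - | Expr - | n Term; Factor ::= - -; Term ::= n - | n

The nullable symbols are {Factor}.
ε ∉ L(G), so no ε-production is kept.
Add the nullable-subset variants: Expr → Factor Expr - gives Factor Expr - | Expr -.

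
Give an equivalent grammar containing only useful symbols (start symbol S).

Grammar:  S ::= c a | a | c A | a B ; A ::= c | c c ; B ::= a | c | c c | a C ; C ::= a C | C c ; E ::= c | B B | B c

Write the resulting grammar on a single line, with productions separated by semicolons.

S ::= c a | a | c A | a B; A ::= c | c c; B ::= a | c | c c

Generating nonterminals: {A, B, E, S}.
Reachable from S after that: {A, B, S}.
Removed useless symbols: {C, E} and every production mentioning them.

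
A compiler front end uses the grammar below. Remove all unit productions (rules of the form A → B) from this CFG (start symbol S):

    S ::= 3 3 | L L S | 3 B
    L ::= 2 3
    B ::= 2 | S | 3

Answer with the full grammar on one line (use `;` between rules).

Unit pairs: B ⇒* {S}.
Replace each nonterminal's rules with the union of the non-unit rules of every nonterminal it unit-derives.

S ::= 3 3 | L L S | 3 B; L ::= 2 3; B ::= 2 | 3 | 3 3 | L L S | 3 B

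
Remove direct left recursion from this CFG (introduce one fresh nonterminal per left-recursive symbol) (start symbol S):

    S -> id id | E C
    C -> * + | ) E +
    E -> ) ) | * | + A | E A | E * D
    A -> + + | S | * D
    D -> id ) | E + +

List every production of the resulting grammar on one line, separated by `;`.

E is directly left-recursive.
For E: α = {A, * D}, β = {) ), *, + A}. Rewrite as E → β E' and E' → α E' | ε.

S -> id id | E C; C -> * + | ) E +; E -> ) ) E' | * E' | + A E'; A -> + + | S | * D; D -> id ) | E + +; E' -> A E' | * D E' | ε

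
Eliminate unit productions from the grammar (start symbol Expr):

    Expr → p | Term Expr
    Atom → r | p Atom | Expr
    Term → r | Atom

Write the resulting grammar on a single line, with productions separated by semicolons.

Expr → p | Term Expr; Atom → r | p Atom | p | Term Expr; Term → r | p Atom | p | Term Expr

Unit pairs: Atom ⇒* {Expr}; Term ⇒* {Atom, Expr}.
For every A with A ⇒* B via unit rules, add B's non-unit alternatives to A; then delete every rule of the form X → Y.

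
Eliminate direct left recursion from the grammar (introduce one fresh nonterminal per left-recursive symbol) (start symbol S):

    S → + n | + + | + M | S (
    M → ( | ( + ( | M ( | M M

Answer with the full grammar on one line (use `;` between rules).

Left recursion appears on S, M.
For S: α = {(}, β = {+ n, + +, + M}. Rewrite as S → β S' and S' → α S' | ε.
For M: α = {(, M}, β = {(, ( + (}. Rewrite as M → β M' and M' → α M' | ε.

S → + n S' | + + S' | + M S'; M → ( M' | ( + ( M'; S' → ( S' | ε; M' → ( M' | M M' | ε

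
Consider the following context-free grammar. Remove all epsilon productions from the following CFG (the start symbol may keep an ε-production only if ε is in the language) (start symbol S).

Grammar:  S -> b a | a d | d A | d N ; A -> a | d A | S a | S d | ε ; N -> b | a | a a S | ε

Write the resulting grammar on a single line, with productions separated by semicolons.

S -> b a | a d | d A | d | d N; A -> a | d A | d | S a | S d; N -> b | a | a a S

Nullable set = {A, N}.
ε ∉ L(G), so no ε-production is kept.
For each production, add variants omitting each subset of nullable occurrences: S → d A gives d A | d. A → d A gives d A | d.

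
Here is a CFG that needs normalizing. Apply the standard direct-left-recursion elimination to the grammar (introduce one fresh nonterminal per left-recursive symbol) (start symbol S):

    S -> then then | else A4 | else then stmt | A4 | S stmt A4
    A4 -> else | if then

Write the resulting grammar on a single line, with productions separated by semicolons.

S is directly left-recursive.
For S: α = {stmt A4}, β = {then then, else A4, else then stmt, A4}. Rewrite as S → β S' and S' → α S' | ε.

S -> then then S' | else A4 S' | else then stmt S' | A4 S'; A4 -> else | if then; S' -> stmt A4 S' | ε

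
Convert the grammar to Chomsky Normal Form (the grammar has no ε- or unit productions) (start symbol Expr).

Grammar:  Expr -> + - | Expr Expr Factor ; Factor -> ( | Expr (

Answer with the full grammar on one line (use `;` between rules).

Expr -> X1 X2 | Expr Y1; Factor -> ( | Expr X3; X1 -> +; X2 -> -; X3 -> (; Y1 -> Expr Factor

Introduce a nonterminal for each terminal appearing in a rule of length ≥ 2: X1 → +, X2 → -, X3 → (.
Binarize each right-hand side of length ≥ 3 by chaining fresh nonterminals (Y1, Y2, …): affected rules were Expr → Expr Expr Factor.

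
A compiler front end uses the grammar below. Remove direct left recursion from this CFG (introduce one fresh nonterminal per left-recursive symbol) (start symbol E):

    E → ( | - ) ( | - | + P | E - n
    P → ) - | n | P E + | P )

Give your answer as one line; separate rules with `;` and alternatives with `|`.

E → ( E' | - ) ( E' | - E' | + P E'; P → ) - P' | n P'; E' → - n E' | eps; P' → E + P' | ) P' | eps

Directly left-recursive nonterminals: E, P.
For E: α = {- n}, β = {(, - ) (, -, + P}. Rewrite as E → β E' and E' → α E' | ε.
For P: α = {E +, )}, β = {) -, n}. Rewrite as P → β P' and P' → α P' | ε.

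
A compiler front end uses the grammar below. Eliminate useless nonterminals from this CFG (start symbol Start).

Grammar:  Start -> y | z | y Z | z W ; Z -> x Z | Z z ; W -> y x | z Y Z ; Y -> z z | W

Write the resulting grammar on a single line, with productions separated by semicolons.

Start -> y | z | z W; W -> y x

Generating nonterminals: {Start, W, Y}.
Reachable from Start after that: {Start, W}.
Removed useless symbols: {Y, Z} and every production mentioning them.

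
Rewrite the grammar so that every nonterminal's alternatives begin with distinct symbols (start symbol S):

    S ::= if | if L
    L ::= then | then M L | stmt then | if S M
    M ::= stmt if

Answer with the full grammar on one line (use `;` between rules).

S ::= if S'; L ::= stmt then | if S M | then L'; M ::= stmt if; S' ::= ε | L; L' ::= ε | M L

S has alternatives sharing prefix 'if': factor to S → if S' with S' → ε | L.
L has alternatives sharing prefix 'then': factor to L → then L' with L' → ε | M L.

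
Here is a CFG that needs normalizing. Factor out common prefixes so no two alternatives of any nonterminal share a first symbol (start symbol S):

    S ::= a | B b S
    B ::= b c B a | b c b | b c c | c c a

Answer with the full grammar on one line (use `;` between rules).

S ::= a | B b S; B ::= c c a | b c B'; B' ::= B a | b | c

B has alternatives sharing prefix 'b c': factor to B → b c B' with B' → B a | b | c.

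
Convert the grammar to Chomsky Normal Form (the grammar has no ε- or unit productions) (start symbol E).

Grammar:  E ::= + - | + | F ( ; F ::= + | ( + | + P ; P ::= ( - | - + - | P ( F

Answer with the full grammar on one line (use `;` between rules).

Introduce a nonterminal for each terminal appearing in a rule of length ≥ 2: X1 → +, X2 → -, X3 → (.
Binarize each right-hand side of length ≥ 3 by chaining fresh nonterminals (Y1, Y2, …): affected rules were P → X2 X1 X2; P → P X3 F.

E ::= X1 X2 | + | F X3; F ::= + | X3 X1 | X1 P; P ::= X3 X2 | X2 Y1 | P Y2; X1 ::= +; X2 ::= -; X3 ::= (; Y1 ::= X1 X2; Y2 ::= X3 F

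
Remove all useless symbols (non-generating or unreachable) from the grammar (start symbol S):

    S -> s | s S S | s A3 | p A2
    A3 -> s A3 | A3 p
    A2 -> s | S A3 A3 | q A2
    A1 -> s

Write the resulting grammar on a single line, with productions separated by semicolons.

S -> s | s S S | p A2; A2 -> s | q A2

Generating nonterminals: {A1, A2, S}.
Reachable from S after that: {A2, S}.
Removed useless symbols: {A1, A3} and every production mentioning them.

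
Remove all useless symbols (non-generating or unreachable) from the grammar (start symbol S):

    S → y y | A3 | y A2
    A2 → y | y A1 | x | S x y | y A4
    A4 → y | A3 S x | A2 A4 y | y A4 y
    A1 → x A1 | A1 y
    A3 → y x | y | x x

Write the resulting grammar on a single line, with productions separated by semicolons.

Generating nonterminals: {A2, A3, A4, S}.
Reachable from S after that: {A2, A3, A4, S}.
Removed useless symbols: {A1} and every production mentioning them.

S → y y | A3 | y A2; A2 → y | x | S x y | y A4; A4 → y | A3 S x | A2 A4 y | y A4 y; A3 → y x | y | x x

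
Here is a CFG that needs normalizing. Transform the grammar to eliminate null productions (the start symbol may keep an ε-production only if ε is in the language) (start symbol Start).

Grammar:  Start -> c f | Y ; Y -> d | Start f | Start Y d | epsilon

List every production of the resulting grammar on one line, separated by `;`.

Nullable nonterminals: {Start, Y}.
ε ∈ L(G) since Start is nullable, so keep Start → ε.
For each production, add variants omitting each subset of nullable occurrences: Y → Start f gives Start f | f. Y → Start Y d gives Start Y d | Start d | Y d.

Start -> c f | Y | ε; Y -> d | Start f | f | Start Y d | Start d | Y d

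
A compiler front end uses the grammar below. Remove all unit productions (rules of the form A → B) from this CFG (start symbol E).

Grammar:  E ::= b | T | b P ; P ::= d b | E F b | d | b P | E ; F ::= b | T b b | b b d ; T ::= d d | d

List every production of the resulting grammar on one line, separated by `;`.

E ::= b | b P | d d | d; P ::= b | b P | d b | E F b | d | d d; F ::= b | T b b | b b d; T ::= d d | d

Unit pairs: E ⇒* {T}; P ⇒* {E, T}.
For each unit pair (A, B), copy every non-unit production of B to A, then drop all unit productions.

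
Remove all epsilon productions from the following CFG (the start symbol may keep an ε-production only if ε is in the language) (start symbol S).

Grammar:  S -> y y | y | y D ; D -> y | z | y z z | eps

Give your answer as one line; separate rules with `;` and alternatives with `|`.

S -> y y | y | y D; D -> y | z | y z z

Nullable nonterminals: {D}.
ε ∉ L(G), so no ε-production is kept.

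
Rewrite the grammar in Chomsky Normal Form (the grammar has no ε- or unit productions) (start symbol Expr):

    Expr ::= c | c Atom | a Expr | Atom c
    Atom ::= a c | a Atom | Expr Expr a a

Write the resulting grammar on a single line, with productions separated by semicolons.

Introduce a nonterminal for each terminal appearing in a rule of length ≥ 2: X1 → c, X2 → a.
Binarize each right-hand side of length ≥ 3 by chaining fresh nonterminals (Y1, Y2, …): affected rules were Atom → Expr Expr X2 X2.

Expr ::= c | X1 Atom | X2 Expr | Atom X1; Atom ::= X2 X1 | X2 Atom | Expr Y1; X1 ::= c; X2 ::= a; Y1 ::= Expr Y2; Y2 ::= X2 X2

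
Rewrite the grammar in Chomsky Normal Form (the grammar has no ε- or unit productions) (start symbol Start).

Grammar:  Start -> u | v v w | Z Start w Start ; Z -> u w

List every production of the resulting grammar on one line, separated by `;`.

Introduce a nonterminal for each terminal appearing in a rule of length ≥ 2: X1 → v, X2 → w, X3 → u.
Binarize each right-hand side of length ≥ 3 by chaining fresh nonterminals (Y1, Y2, …): affected rules were Start → X1 X1 X2; Start → Z Start X2 Start.

Start -> u | X1 Y1 | Z Y2; Z -> X3 X2; X1 -> v; X2 -> w; X3 -> u; Y1 -> X1 X2; Y2 -> Start Y3; Y3 -> X2 Start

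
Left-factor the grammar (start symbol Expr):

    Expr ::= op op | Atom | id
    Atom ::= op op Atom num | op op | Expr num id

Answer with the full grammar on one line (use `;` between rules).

Expr ::= op op | Atom | id; Atom ::= Expr num id | op op Atom1; Atom1 ::= Atom num | ε

Atom has alternatives sharing prefix 'op op': factor to Atom → op op Atom1 with Atom1 → Atom num | ε.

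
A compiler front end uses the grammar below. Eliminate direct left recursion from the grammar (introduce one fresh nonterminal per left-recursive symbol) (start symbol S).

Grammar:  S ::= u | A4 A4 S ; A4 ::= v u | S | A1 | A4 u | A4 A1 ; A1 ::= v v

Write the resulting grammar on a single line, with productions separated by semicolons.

S ::= u | A4 A4 S; A4 ::= v u A4' | S A4' | A1 A4'; A1 ::= v v; A4' ::= u A4' | A1 A4' | ε

Directly left-recursive nonterminal: A4.
For A4: α = {u, A1}, β = {v u, S, A1}. Rewrite as A4 → β A4' and A4' → α A4' | ε.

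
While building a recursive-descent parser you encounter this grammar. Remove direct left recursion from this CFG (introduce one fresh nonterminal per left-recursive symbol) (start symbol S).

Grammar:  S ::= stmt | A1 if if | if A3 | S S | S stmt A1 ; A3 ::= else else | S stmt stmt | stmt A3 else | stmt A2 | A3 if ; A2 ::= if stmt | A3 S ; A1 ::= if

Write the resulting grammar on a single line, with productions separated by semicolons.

S, A3 are directly left-recursive.
For S: α = {S, stmt A1}, β = {stmt, A1 if if, if A3}. Rewrite as S → β S' and S' → α S' | ε.
For A3: α = {if}, β = {else else, S stmt stmt, stmt A3 else, stmt A2}. Rewrite as A3 → β A3' and A3' → α A3' | ε.

S ::= stmt S' | A1 if if S' | if A3 S'; A3 ::= else else A3' | S stmt stmt A3' | stmt A3 else A3' | stmt A2 A3'; A2 ::= if stmt | A3 S; A1 ::= if; S' ::= S S' | stmt A1 S' | epsilon; A3' ::= if A3' | epsilon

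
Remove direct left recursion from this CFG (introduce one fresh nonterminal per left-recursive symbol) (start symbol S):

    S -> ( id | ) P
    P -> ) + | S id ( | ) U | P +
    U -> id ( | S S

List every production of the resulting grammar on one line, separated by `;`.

S -> ( id | ) P; P -> ) + P' | S id ( P' | ) U P'; U -> id ( | S S; P' -> + P' | epsilon

Left recursion appears on P.
For P: α = {+}, β = {) +, S id (, ) U}. Rewrite as P → β P' and P' → α P' | ε.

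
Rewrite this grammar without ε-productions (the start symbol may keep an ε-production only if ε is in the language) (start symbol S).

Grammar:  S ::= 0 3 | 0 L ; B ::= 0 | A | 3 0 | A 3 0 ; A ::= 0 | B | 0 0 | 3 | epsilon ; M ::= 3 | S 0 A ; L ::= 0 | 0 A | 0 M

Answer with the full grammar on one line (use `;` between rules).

S ::= 0 3 | 0 L; B ::= 0 | A | 3 0 | A 3 0; A ::= 0 | B | 0 0 | 3; M ::= 3 | S 0 A | S 0; L ::= 0 | 0 A | 0 M

The nullable symbols are {A, B}.
ε ∉ L(G), so no ε-production is kept.
Add the nullable-subset variants: M → S 0 A gives S 0 A | S 0.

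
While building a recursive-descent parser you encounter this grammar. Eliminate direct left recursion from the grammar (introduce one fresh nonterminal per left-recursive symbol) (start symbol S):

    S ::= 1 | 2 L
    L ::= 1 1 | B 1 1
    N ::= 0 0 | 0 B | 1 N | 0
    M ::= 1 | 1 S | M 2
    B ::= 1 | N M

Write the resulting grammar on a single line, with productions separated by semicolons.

Left recursion appears on M.
For M: α = {2}, β = {1, 1 S}. Rewrite as M → β M' and M' → α M' | ε.

S ::= 1 | 2 L; L ::= 1 1 | B 1 1; N ::= 0 0 | 0 B | 1 N | 0; M ::= 1 M' | 1 S M'; B ::= 1 | N M; M' ::= 2 M' | ε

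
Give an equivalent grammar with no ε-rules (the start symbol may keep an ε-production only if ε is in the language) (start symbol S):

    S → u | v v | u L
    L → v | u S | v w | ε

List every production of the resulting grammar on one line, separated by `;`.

S → u | v v | u L; L → v | u S | v w

Nullable nonterminals: {L}.
ε ∉ L(G), so no ε-production is kept.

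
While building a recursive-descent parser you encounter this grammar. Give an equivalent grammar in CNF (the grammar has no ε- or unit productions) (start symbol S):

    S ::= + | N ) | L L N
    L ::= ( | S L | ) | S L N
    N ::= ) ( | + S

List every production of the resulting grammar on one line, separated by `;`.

S ::= + | N X1 | L Y1; L ::= ( | S L | ) | S Y2; N ::= X1 X2 | X3 S; X1 ::= ); X2 ::= (; X3 ::= +; Y1 ::= L N; Y2 ::= L N

Introduce a nonterminal for each terminal appearing in a rule of length ≥ 2: X1 → ), X2 → (, X3 → +.
Binarize each right-hand side of length ≥ 3 by chaining fresh nonterminals (Y1, Y2, …): affected rules were S → L L N; L → S L N.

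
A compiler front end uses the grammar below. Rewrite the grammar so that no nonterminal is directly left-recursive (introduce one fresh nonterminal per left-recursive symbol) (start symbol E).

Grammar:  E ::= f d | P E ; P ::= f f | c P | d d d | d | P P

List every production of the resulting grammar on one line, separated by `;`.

Left recursion appears on P.
For P: α = {P}, β = {f f, c P, d d d, d}. Rewrite as P → β P' and P' → α P' | ε.

E ::= f d | P E; P ::= f f P' | c P P' | d d d P' | d P'; P' ::= P P' | epsilon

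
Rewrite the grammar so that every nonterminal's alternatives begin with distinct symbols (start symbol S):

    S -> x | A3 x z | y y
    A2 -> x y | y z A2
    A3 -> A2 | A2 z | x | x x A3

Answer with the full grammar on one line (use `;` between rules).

A3 has alternatives sharing prefix 'A2': factor to A3 → A2 A3' with A3' → ε | z.
A3 has alternatives sharing prefix 'x': factor to A3 → x A3'' with A3'' → ε | x A3.

S -> x | A3 x z | y y; A2 -> x y | y z A2; A3 -> A2 A3' | x A3''; A3' -> epsilon | z; A3'' -> epsilon | x A3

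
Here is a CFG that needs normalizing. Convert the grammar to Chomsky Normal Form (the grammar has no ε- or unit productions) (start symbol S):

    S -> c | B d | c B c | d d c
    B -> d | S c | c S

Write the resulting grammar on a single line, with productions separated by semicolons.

S -> c | B X1 | X2 Y1 | X1 Y2; B -> d | S X2 | X2 S; X1 -> d; X2 -> c; Y1 -> B X2; Y2 -> X1 X2

Introduce a nonterminal for each terminal appearing in a rule of length ≥ 2: X1 → d, X2 → c.
Binarize each right-hand side of length ≥ 3 by chaining fresh nonterminals (Y1, Y2, …): affected rules were S → X2 B X2; S → X1 X1 X2.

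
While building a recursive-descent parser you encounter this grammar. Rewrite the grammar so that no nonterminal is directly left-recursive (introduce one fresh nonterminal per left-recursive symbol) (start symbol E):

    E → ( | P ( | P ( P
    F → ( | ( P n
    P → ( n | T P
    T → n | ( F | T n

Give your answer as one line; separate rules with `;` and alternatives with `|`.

T is directly left-recursive.
For T: α = {n}, β = {n, ( F}. Rewrite as T → β T' and T' → α T' | ε.

E → ( | P ( | P ( P; F → ( | ( P n; P → ( n | T P; T → n T' | ( F T'; T' → n T' | ε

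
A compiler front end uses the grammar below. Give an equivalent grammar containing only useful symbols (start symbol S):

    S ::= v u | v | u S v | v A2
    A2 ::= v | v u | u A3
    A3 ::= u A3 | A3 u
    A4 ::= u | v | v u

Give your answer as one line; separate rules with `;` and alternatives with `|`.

S ::= v u | v | u S v | v A2; A2 ::= v | v u

Generating nonterminals: {A2, A4, S}.
Reachable from S after that: {A2, S}.
Removed useless symbols: {A3, A4} and every production mentioning them.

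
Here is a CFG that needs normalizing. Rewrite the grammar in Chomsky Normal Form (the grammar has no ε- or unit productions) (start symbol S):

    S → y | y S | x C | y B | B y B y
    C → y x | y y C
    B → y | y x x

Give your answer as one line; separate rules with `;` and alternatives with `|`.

S → y | X1 S | X2 C | X1 B | B Y1; C → X1 X2 | X1 Y3; B → y | X1 Y4; X1 → y; X2 → x; Y1 → X1 Y2; Y2 → B X1; Y3 → X1 C; Y4 → X2 X2

Introduce a nonterminal for each terminal appearing in a rule of length ≥ 2: X1 → y, X2 → x.
Binarize each right-hand side of length ≥ 3 by chaining fresh nonterminals (Y1, Y2, …): affected rules were S → B X1 B X1; C → X1 X1 C; B → X1 X2 X2.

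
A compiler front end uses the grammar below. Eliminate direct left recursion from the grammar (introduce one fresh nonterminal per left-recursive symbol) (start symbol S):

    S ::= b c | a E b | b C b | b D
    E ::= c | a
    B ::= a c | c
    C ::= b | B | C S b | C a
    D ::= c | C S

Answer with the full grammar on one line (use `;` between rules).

S ::= b c | a E b | b C b | b D; E ::= c | a; B ::= a c | c; C ::= b C' | B C'; D ::= c | C S; C' ::= S b C' | a C' | ε

Directly left-recursive nonterminal: C.
For C: α = {S b, a}, β = {b, B}. Rewrite as C → β C' and C' → α C' | ε.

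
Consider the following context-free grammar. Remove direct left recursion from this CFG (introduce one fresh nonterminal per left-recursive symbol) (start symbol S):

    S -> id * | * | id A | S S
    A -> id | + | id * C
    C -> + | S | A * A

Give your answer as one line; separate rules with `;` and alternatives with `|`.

S -> id * S' | * S' | id A S'; A -> id | + | id * C; C -> + | S | A * A; S' -> S S' | epsilon

Left recursion appears on S.
For S: α = {S}, β = {id *, *, id A}. Rewrite as S → β S' and S' → α S' | ε.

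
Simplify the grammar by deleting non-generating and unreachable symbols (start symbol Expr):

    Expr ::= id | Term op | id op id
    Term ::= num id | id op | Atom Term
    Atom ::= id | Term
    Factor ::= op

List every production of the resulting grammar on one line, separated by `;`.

Generating nonterminals: {Atom, Expr, Factor, Term}.
Reachable from Expr after that: {Atom, Expr, Term}.
Removed useless symbols: {Factor} and every production mentioning them.

Expr ::= id | Term op | id op id; Term ::= num id | id op | Atom Term; Atom ::= id | Term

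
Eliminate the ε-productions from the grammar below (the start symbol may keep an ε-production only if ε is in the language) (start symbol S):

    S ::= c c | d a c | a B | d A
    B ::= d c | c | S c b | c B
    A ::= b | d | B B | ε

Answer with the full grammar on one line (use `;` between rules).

S ::= c c | d a c | a B | d A | d; B ::= d c | c | S c b | c B; A ::= b | d | B B

The nullable symbols are {A}.
ε ∉ L(G), so no ε-production is kept.
Add the nullable-subset variants: S → d A gives d A | d.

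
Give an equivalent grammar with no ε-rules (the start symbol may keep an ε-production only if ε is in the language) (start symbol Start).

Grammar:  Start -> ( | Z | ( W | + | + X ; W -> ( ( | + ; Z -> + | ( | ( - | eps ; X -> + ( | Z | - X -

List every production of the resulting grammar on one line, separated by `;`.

Start -> ( | Z | ( W | + | + X | ε; W -> ( ( | +; Z -> + | ( | ( -; X -> + ( | Z | - X - | - -

The nullable symbols are {Start, X, Z}.
ε ∈ L(G) since Start is nullable, so keep Start → ε.
For each production, add variants omitting each subset of nullable occurrences: X → - X - gives - X - | - -.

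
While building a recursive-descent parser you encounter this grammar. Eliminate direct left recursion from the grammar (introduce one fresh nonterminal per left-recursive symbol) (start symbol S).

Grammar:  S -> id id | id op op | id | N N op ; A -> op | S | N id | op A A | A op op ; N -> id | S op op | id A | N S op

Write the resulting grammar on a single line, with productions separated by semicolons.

S -> id id | id op op | id | N N op; A -> op A' | S A' | N id A' | op A A A'; N -> id N' | S op op N' | id A N'; A' -> op op A' | ε; N' -> S op N' | ε

Directly left-recursive nonterminals: A, N.
For A: α = {op op}, β = {op, S, N id, op A A}. Rewrite as A → β A' and A' → α A' | ε.
For N: α = {S op}, β = {id, S op op, id A}. Rewrite as N → β N' and N' → α N' | ε.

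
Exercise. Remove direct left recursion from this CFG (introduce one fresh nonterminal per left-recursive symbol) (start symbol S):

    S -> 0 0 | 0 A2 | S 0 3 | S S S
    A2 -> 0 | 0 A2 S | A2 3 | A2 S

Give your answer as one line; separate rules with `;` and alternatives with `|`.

Directly left-recursive nonterminals: S, A2.
For S: α = {0 3, S S}, β = {0 0, 0 A2}. Rewrite as S → β S' and S' → α S' | ε.
For A2: α = {3, S}, β = {0, 0 A2 S}. Rewrite as A2 → β A2' and A2' → α A2' | ε.

S -> 0 0 S' | 0 A2 S'; A2 -> 0 A2' | 0 A2 S A2'; S' -> 0 3 S' | S S S' | ε; A2' -> 3 A2' | S A2' | ε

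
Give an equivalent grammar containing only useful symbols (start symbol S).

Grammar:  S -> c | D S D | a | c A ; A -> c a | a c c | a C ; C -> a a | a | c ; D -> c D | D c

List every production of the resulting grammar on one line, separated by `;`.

Generating nonterminals: {A, C, S}.
Reachable from S after that: {A, C, S}.
Removed useless symbols: {D} and every production mentioning them.

S -> c | a | c A; A -> c a | a c c | a C; C -> a a | a | c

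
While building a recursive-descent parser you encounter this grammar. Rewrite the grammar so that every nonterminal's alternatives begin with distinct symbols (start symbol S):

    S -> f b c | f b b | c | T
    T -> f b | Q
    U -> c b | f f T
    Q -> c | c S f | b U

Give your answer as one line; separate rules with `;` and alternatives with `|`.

S has alternatives sharing prefix 'f b': factor to S → f b S' with S' → c | b.
Q has alternatives sharing prefix 'c': factor to Q → c Q' with Q' → ε | S f.

S -> c | T | f b S'; T -> f b | Q; U -> c b | f f T; Q -> b U | c Q'; S' -> c | b; Q' -> ε | S f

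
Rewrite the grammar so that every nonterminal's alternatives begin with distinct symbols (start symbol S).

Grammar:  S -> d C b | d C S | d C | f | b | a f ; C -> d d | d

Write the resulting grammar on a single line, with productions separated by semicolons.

S has alternatives sharing prefix 'd C': factor to S → d C S' with S' → b | S | ε.
C has alternatives sharing prefix 'd': factor to C → d C' with C' → d | ε.

S -> f | b | a f | d C S'; C -> d C'; S' -> b | S | ε; C' -> d | ε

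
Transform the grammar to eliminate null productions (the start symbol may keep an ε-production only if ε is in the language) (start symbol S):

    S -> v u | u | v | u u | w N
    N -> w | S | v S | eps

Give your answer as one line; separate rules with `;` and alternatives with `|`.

The nullable symbols are {N}.
ε ∉ L(G), so no ε-production is kept.
For each production, add variants omitting each subset of nullable occurrences: S → w N gives w N | w.

S -> v u | u | v | u u | w N | w; N -> w | S | v S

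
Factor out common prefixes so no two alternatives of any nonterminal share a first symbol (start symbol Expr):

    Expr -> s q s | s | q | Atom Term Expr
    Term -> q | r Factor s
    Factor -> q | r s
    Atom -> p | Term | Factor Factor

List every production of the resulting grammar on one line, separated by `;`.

Expr -> q | Atom Term Expr | s Expr1; Term -> q | r Factor s; Factor -> q | r s; Atom -> p | Term | Factor Factor; Expr1 -> q s | eps

Expr has alternatives sharing prefix 's': factor to Expr → s Expr1 with Expr1 → q s | ε.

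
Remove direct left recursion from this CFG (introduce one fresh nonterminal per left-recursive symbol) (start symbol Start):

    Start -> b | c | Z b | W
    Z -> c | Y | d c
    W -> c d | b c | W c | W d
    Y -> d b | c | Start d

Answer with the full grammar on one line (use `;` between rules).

W is directly left-recursive.
For W: α = {c, d}, β = {c d, b c}. Rewrite as W → β W1 and W1 → α W1 | ε.

Start -> b | c | Z b | W; Z -> c | Y | d c; W -> c d W1 | b c W1; Y -> d b | c | Start d; W1 -> c W1 | d W1 | ε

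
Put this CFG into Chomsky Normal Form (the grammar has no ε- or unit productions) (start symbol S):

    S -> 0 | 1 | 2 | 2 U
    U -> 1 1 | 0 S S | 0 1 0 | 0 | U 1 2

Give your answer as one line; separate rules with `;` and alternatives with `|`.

S -> 0 | 1 | 2 | X1 U; U -> X2 X2 | X3 Y1 | X3 Y2 | 0 | U Y3; X1 -> 2; X2 -> 1; X3 -> 0; Y1 -> S S; Y2 -> X2 X3; Y3 -> X2 X1

Introduce a nonterminal for each terminal appearing in a rule of length ≥ 2: X1 → 2, X2 → 1, X3 → 0.
Binarize each right-hand side of length ≥ 3 by chaining fresh nonterminals (Y1, Y2, …): affected rules were U → X3 S S; U → X3 X2 X3; U → U X2 X1.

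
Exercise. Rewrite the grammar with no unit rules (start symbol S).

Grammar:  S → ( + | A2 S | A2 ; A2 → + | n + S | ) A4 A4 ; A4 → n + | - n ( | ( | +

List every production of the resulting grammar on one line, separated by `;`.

S → + | n + S | ) A4 A4 | ( + | A2 S; A2 → + | n + S | ) A4 A4; A4 → n + | - n ( | ( | +

Unit pairs: S ⇒* {A2}.
Replace each nonterminal's rules with the union of the non-unit rules of every nonterminal it unit-derives.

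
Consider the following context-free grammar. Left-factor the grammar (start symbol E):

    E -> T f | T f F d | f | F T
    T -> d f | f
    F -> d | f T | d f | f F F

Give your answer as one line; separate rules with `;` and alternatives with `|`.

E -> f | F T | T f E'; T -> d f | f; F -> d F' | f F''; E' -> epsilon | F d; F' -> epsilon | f; F'' -> T | F F

E has alternatives sharing prefix 'T f': factor to E → T f E' with E' → ε | F d.
F has alternatives sharing prefix 'd': factor to F → d F' with F' → ε | f.
F has alternatives sharing prefix 'f': factor to F → f F'' with F'' → T | F F.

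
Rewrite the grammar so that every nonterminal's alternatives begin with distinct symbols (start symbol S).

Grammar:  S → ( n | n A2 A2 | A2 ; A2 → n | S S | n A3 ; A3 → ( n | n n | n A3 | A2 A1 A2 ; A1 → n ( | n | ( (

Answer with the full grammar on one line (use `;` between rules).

A2 has alternatives sharing prefix 'n': factor to A2 → n A2' with A2' → ε | A3.
A3 has alternatives sharing prefix 'n': factor to A3 → n A3' with A3' → n | A3.
A1 has alternatives sharing prefix 'n': factor to A1 → n A1' with A1' → ( | ε.

S → ( n | n A2 A2 | A2; A2 → S S | n A2'; A3 → ( n | A2 A1 A2 | n A3'; A1 → ( ( | n A1'; A2' → ε | A3; A3' → n | A3; A1' → ( | ε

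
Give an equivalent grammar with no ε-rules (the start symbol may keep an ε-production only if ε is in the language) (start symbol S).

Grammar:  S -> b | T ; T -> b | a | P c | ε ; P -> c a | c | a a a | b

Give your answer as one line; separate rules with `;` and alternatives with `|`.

S -> b | T | ε; T -> b | a | P c; P -> c a | c | a a a | b

Nullable set = {S, T}.
ε ∈ L(G) since S is nullable, so keep S → ε.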